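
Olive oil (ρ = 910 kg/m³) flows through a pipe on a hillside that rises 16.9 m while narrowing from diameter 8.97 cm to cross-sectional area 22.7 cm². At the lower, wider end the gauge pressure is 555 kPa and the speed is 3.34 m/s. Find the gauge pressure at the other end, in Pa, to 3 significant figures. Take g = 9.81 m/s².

P₂ ≈ 370000 Pa

Continuity gives A₁v₁ = A₂v₂, so v₂ = (63.2 cm²)/(22.7 cm²) × 3.34 m/s = 9.30 m/s.
Energy conservation along the streamline gives P₂ = P₁ − ½ρ(v₂² − v₁²) − ρg(h₂ − h₁).
P₂ = 555000 + ½·910·(3.34² − 9.30²) − 910·9.81·(+16.9) = 555000 + (-34300) − (151000) = 370000 Pa.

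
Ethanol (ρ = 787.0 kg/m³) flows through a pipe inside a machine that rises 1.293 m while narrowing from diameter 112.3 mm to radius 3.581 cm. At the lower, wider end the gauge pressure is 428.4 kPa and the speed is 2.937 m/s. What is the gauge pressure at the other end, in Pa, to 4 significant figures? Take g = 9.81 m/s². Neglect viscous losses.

401300 Pa

The volume flow rate is constant, so v₂ = (A₁/A₂)v₁ = (99.05/40.29)·2.937 = 7.221 m/s.
Applying Bernoulli between the two ends and solving for P₂: P₂ = P₁ + ½ρ(v₁² − v₂²) − ρgΔh.
P₂ = 428400 + ½·787.0·(2.937² − 7.221²) − 787.0·9.81·(+1.293) = 428400 + (-17120) − (9983) = 401300 Pa.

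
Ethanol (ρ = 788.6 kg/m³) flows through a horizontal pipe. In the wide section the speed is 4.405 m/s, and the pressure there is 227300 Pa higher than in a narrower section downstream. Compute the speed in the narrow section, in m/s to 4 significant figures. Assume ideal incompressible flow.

Horizontal Bernoulli: P₁ + ½ρv₁² = P₂ + ½ρv₂², so v₂² = v₁² + 2(P₁ − P₂)/ρ.
v₂ = √(4.405² + 2·227300/788.6) = √(19.40 + 576.5) = 24.41 m/s.

v₂ ≈ 24.41 m/s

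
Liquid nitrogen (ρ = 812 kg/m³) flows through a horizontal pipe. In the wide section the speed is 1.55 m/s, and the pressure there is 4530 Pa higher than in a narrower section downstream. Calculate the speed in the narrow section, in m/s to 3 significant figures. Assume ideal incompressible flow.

v₂ ≈ 3.68 m/s

With h₁ = h₂, rearranging Bernoulli gives v₂ = √(v₁² + 2ΔP/ρ).
v₂ = √(1.55² + 2·4530/812) = √(2.40 + 11.2) = 3.68 m/s.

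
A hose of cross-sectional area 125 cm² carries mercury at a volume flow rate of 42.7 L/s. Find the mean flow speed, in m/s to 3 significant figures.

Q = 42.7 L/s = 0.0427 m³/s.
v = Q/A = 0.0427 / 0.0125 = 3.42 m/s.

3.42 m/s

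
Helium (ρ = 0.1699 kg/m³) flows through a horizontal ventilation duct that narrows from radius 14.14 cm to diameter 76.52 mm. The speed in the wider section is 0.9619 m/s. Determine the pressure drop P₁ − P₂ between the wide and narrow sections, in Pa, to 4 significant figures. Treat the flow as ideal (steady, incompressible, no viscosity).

Continuity gives A₁v₁ = A₂v₂, so v₂ = (628.1 cm²)/(45.99 cm²) × 0.9619 m/s = 13.14 m/s.
With no height change, Bernoulli's equation is P₁ + ½ρv₁² = P₂ + ½ρv₂².
P₁ − P₂ = ½·0.1699·(13.14² − 0.9619²) = ½·0.1699·171.7 = 14.59 Pa.

ΔP ≈ 14.59 Pa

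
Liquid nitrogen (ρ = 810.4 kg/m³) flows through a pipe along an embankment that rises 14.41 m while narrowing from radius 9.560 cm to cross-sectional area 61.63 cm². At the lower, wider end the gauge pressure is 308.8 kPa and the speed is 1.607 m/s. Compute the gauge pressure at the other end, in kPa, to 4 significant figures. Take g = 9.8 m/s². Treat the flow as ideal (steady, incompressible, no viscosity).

P₂ ≈ 172.7 kPa

The volume flow rate is constant, so v₂ = (A₁/A₂)v₁ = (287.1/61.63)·1.607 = 7.487 m/s.
Bernoulli: P₁ + ½ρv₁² + ρg h₁ = P₂ + ½ρv₂² + ρg h₂, so P₂ = P₁ + ½ρ(v₁² − v₂²) − ρg(h₂ − h₁).
P₂ = 308800 + ½·810.4·(1.607² − 7.487²) − 810.4·9.8·(+14.41) = 308800 + (-21670) − (114400) = 172700 Pa.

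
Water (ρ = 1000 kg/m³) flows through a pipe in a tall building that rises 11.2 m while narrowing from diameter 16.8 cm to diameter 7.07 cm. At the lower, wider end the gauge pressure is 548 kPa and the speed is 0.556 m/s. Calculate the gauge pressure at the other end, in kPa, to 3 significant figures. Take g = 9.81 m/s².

P₂ ≈ 433 kPa

Continuity gives A₁v₁ = A₂v₂, so v₂ = (222 cm²)/(39.3 cm²) × 0.556 m/s = 3.14 m/s.
Applying Bernoulli between the two ends and solving for P₂: P₂ = P₁ + ½ρ(v₁² − v₂²) − ρgΔh.
P₂ = 548000 + ½·1000·(0.556² − 3.14²) − 1000·9.81·(+11.2) = 548000 + (-4770) − (110000) = 433000 Pa.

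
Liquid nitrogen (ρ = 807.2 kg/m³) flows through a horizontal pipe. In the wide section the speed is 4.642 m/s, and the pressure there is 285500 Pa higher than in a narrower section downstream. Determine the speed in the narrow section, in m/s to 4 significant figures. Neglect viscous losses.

v₂ = 27.00 m/s

Horizontal Bernoulli: P₁ + ½ρv₁² = P₂ + ½ρv₂², so v₂² = v₁² + 2(P₁ − P₂)/ρ.
v₂ = √(4.642² + 2·285500/807.2) = √(21.55 + 707.4) = 27.00 m/s.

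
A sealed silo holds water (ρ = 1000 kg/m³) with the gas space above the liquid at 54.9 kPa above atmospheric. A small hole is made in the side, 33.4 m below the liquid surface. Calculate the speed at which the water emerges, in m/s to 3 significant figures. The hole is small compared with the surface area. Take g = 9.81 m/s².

Take point 1 at the surface (v₁ ≈ 0) and point 2 at the hole (at atmospheric pressure). Bernoulli: P₁ + ρg h = P_atm + ½ρv₂².
With P₁ − P_atm = 54900 Pa, v₂ = √(2gh + 2ΔP/ρ) = √(2·9.81·33.4 + 2·54900/1000) = 27.7 m/s.

27.7 m/s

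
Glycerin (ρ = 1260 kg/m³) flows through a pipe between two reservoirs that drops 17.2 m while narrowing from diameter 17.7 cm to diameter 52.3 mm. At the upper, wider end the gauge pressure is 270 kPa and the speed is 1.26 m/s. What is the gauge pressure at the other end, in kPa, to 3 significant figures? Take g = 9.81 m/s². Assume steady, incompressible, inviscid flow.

P₂ ≈ 352 kPa

Continuity gives A₁v₁ = A₂v₂, so v₂ = (246 cm²)/(21.5 cm²) × 1.26 m/s = 14.4 m/s.
Applying Bernoulli between the two ends and solving for P₂: P₂ = P₁ + ½ρ(v₁² − v₂²) − ρgΔh.
P₂ = 270000 + ½·1260·(1.26² − 14.4²) − 1260·9.81·(−17.2) = 270000 + (-130000) − (-213000) = 352000 Pa.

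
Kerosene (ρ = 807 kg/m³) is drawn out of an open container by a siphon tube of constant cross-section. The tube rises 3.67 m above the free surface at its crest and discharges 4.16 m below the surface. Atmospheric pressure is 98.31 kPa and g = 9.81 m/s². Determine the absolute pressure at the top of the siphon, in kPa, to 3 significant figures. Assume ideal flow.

36.3 kPa

The outlet speed comes from Torricelli: v = √(2g·4.16) = 9.03 m/s.
Continuity keeps v the same throughout the tube; from surface to crest, P_atm + 0 = P_top + ½ρv² + ρg·h_top.
P_top = 98310 − ½·807·9.03² − 807·9.81·3.67 = 36300 Pa.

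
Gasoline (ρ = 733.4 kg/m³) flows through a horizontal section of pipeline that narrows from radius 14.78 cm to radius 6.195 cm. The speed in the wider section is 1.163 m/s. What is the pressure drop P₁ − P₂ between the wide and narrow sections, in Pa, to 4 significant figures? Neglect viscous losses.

Mass conservation (A₁v₁ = A₂v₂) gives v₂ = 1.163 × 686.3/120.6 = 6.620 m/s.
With no height change, Bernoulli's equation is P₁ + ½ρv₁² = P₂ + ½ρv₂².
P₁ − P₂ = ½·733.4·(6.620² − 1.163²) = ½·733.4·42.47 = 15570 Pa.

ΔP = 15570 Pa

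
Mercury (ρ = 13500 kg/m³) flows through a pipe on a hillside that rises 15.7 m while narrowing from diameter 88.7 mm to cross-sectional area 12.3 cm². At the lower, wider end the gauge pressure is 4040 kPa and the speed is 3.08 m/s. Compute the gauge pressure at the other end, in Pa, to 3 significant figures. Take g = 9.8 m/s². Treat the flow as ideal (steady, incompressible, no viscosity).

P₂ ≈ 411000 Pa

Mass conservation (A₁v₁ = A₂v₂) gives v₂ = 3.08 × 61.8/12.3 = 15.5 m/s.
Bernoulli: P₁ + ½ρv₁² + ρg h₁ = P₂ + ½ρv₂² + ρg h₂, so P₂ = P₁ + ½ρ(v₁² − v₂²) − ρg(h₂ − h₁).
P₂ = 4040000 + ½·13500·(3.08² − 15.5²) − 13500·9.8·(+15.7) = 4040000 + (-1550000) − (2080000) = 411000 Pa.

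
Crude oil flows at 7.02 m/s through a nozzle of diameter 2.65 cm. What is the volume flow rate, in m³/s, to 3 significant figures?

Q ≈ 0.00387 m³/s

Q = A·v = 0.000552 m² × 7.02 m/s = 0.00387 m³/s.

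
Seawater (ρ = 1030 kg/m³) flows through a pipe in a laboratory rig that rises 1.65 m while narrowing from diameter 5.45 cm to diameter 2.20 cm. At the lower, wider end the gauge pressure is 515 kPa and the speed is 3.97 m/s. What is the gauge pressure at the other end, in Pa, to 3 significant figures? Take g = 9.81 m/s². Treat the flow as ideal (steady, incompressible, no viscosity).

201000 Pa

The volume flow rate is constant, so v₂ = (A₁/A₂)v₁ = (23.3/3.80)·3.97 = 24.4 m/s.
Applying Bernoulli between the two ends and solving for P₂: P₂ = P₁ + ½ρ(v₁² − v₂²) − ρgΔh.
P₂ = 515000 + ½·1030·(3.97² − 24.4²) − 1030·9.81·(+1.65) = 515000 + (-298000) − (16700) = 201000 Pa.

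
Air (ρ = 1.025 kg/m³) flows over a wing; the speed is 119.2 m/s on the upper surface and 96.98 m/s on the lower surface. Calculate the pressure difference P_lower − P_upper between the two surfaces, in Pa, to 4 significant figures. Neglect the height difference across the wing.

Bernoulli (same height): P_lower − P_upper = ½ρ(v_upper² − v_lower²).
ΔP = ½·1.025·(119.2² − 96.98²) = 2462 Pa.

2462 Pa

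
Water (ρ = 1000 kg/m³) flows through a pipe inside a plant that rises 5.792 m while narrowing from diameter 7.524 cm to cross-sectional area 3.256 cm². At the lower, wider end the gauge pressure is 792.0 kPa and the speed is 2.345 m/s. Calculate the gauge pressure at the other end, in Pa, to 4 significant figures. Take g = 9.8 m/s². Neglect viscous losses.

225300 Pa

By continuity, v₂ = v₁·A₁/A₂ = 2.345·(44.46/3.256) = 32.02 m/s.
Energy conservation along the streamline gives P₂ = P₁ − ½ρ(v₂² − v₁²) − ρg(h₂ − h₁).
P₂ = 792000 + ½·1000·(2.345² − 32.02²) − 1000·9.8·(+5.792) = 792000 + (-509900) − (56760) = 225300 Pa.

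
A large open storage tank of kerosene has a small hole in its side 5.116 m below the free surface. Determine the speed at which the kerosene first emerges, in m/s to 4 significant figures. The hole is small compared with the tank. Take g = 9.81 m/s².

v = 10.02 m/s

The surface is effectively still and both ends are open, so ½v² = gh and v = √(2·9.81·5.116) = 10.02 m/s.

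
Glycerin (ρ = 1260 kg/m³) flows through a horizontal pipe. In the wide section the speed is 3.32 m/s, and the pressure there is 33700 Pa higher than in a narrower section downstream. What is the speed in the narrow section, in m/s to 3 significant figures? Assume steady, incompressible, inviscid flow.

Horizontal Bernoulli: P₁ + ½ρv₁² = P₂ + ½ρv₂², so v₂² = v₁² + 2(P₁ − P₂)/ρ.
v₂ = √(3.32² + 2·33700/1260) = √(11.0 + 53.5) = 8.03 m/s.

v₂ ≈ 8.03 m/s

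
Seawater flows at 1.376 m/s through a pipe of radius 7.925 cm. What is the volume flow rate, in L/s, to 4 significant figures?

27.15 L/s

Q = A·v = 0.01973 m² × 1.376 m/s = 0.02715 m³/s.
Converting: 0.02715 m³/s × 1000 = 27.15 L/s.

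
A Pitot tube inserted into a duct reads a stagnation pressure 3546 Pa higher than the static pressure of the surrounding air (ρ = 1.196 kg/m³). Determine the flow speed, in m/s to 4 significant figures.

v = 77.00 m/s

The dynamic pressure equals the rise in static pressure at the stagnation point: ΔP = ½ρv².
v = √(2ΔP/ρ) = √(2·3546/1.196) = 77.00 m/s.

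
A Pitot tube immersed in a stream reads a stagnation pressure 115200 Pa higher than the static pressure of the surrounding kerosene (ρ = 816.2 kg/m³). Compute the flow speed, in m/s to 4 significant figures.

16.80 m/s

At the stagnation point the flow is brought to rest, so Bernoulli gives P_stag − P_static = ½ρv².
v = √(2ΔP/ρ) = √(2·115200/816.2) = 16.80 m/s.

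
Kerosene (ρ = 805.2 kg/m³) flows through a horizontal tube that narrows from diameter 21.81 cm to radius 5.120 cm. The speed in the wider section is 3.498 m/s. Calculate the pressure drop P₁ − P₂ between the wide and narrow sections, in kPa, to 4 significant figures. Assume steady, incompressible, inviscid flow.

ΔP ≈ 96.45 kPa

Continuity gives A₁v₁ = A₂v₂, so v₂ = (373.6 cm²)/(82.35 cm²) × 3.498 m/s = 15.87 m/s.
With no height change, Bernoulli's equation is P₁ + ½ρv₁² = P₂ + ½ρv₂².
P₁ − P₂ = ½·805.2·(15.87² − 3.498²) = ½·805.2·239.6 = 96450 Pa.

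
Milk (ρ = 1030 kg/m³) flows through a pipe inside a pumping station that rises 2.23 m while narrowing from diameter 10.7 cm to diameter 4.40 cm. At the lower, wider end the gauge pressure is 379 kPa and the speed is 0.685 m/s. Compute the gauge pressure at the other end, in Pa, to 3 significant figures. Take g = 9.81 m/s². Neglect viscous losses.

Continuity gives A₁v₁ = A₂v₂, so v₂ = (89.9 cm²)/(15.2 cm²) × 0.685 m/s = 4.05 m/s.
Applying Bernoulli between the two ends and solving for P₂: P₂ = P₁ + ½ρ(v₁² − v₂²) − ρgΔh.
P₂ = 379000 + ½·1030·(0.685² − 4.05²) − 1030·9.81·(+2.23) = 379000 + (-8210) − (22500) = 348000 Pa.

P₂ ≈ 348000 Pa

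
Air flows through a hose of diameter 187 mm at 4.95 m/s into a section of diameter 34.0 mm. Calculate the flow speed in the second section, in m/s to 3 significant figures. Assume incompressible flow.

v₂ ≈ 150 m/s

The volume flow rate is constant, so v₂ = (A₁/A₂)v₁ = (275/9.08)·4.95 = 150 m/s.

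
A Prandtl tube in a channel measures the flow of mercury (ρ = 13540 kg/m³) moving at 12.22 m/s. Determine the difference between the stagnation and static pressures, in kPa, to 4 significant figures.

Bernoulli between the free stream and the stagnation point: ½ρv² = P_stag − P_static.
ΔP = ½·13540·12.22² = 1011000 Pa.

1011 kPa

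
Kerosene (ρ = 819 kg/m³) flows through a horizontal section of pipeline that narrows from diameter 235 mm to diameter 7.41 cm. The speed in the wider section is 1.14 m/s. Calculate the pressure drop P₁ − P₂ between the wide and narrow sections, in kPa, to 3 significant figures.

The volume flow rate is constant, so v₂ = (A₁/A₂)v₁ = (434/43.1)·1.14 = 11.5 m/s.
With no height change, Bernoulli's equation is P₁ + ½ρv₁² = P₂ + ½ρv₂².
P₁ − P₂ = ½·819·(11.5² − 1.14²) = ½·819·130 = 53300 Pa.

ΔP = 53.3 kPa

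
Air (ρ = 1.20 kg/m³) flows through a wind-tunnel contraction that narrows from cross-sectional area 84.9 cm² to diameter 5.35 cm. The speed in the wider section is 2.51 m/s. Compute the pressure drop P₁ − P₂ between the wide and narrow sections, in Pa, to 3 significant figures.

ΔP = 50.1 Pa

By continuity, v₂ = v₁·A₁/A₂ = 2.51·(84.9/22.5) = 9.48 m/s.
The pipe is horizontal, so Bernoulli reduces to P₁ + ½ρv₁² = P₂ + ½ρv₂².
P₁ − P₂ = ½·1.20·(9.48² − 2.51²) = ½·1.20·83.6 = 50.1 Pa.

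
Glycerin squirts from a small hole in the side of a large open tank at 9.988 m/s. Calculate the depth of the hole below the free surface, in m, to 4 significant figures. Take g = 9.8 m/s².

h ≈ 5.090 m

For a small hole in a large open tank, ½v² = gh, giving h = v²/(2g).
h = 9.988²/(2·9.8) = 99.76/19.60 = 5.090 m.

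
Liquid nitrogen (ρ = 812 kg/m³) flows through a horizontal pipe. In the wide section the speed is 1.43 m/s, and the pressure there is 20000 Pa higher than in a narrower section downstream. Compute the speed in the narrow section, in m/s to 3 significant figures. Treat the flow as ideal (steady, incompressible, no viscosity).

Along the level pipe P + ½ρv² is conserved, hence v₂² = v₁² + 2(P₁ − P₂)/ρ.
v₂ = √(1.43² + 2·20000/812) = √(2.04 + 49.3) = 7.16 m/s.

v₂ = 7.16 m/s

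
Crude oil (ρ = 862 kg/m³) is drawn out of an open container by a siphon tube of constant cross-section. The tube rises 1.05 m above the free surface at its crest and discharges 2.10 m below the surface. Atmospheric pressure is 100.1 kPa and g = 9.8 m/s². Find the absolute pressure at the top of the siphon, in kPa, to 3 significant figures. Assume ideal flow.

Bernoulli surface→outlet gives ½v² = g·h_out, so v = √(2·9.8·2.10) = 6.42 m/s.
With constant cross-section the crest speed equals v; applying Bernoulli from the surface up to the crest, P_top = P_atm − ½ρv² − ρg·h_top.
P_top = 100100 − ½·862·6.42² − 862·9.8·1.05 = 73500 Pa.

P_top = 73.5 kPa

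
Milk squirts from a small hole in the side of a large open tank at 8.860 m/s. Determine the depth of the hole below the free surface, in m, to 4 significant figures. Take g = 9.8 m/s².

Torricelli: v = √(2gh), so h = v²/(2g).
h = 8.860²/(2·9.8) = 78.50/19.60 = 4.005 m.

h ≈ 4.005 m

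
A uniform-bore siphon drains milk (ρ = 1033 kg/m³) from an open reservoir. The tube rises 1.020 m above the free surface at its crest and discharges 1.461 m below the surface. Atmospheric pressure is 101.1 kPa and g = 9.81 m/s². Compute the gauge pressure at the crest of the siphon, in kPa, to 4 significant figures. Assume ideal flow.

-25.14 kPa

Bernoulli surface→outlet gives ½v² = g·h_out, so v = √(2·9.81·1.461) = 5.354 m/s.
Continuity keeps v the same throughout the tube; from surface to crest, P_atm + 0 = P_top + ½ρv² + ρg·h_top.
P_top = 101100 − ½·1033·5.354² − 1033·9.81·1.020 = 75960 Pa. So P_gauge = P_top − P_atm = -25140 Pa.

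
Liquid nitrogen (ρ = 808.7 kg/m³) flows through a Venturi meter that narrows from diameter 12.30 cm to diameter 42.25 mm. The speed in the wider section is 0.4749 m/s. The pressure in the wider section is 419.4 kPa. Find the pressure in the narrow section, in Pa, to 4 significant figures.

Continuity gives A₁v₁ = A₂v₂, so v₂ = (118.8 cm²)/(14.02 cm²) × 0.4749 m/s = 4.025 m/s.
Along the horizontal streamline, P + ½ρv² is constant.
P₂ = P₁ − ½ρ(v₂² − v₁²) = 419400 − ½·808.7·(4.025² − 0.4749²) = 419400 − 6459 = 412900 Pa.

P₂ = 412900 Pa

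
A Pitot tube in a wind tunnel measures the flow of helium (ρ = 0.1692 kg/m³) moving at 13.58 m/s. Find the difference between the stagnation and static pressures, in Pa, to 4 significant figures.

ΔP = 15.60 Pa

The dynamic pressure equals the rise in static pressure at the stagnation point: ΔP = ½ρv².
ΔP = ½·0.1692·13.58² = 15.60 Pa.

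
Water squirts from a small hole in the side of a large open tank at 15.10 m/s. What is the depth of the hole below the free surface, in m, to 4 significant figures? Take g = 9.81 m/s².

For a small hole in a large open tank, ½v² = gh, giving h = v²/(2g).
h = 15.10²/(2·9.81) = 228.0/19.62 = 11.62 m.

h ≈ 11.62 m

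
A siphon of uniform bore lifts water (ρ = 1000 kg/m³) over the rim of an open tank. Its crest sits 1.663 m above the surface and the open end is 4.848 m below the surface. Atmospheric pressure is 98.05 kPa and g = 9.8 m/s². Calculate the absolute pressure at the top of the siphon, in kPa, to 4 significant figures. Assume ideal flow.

The outlet speed comes from Torricelli: v = √(2g·4.848) = 9.748 m/s.
The bore is uniform, so the speed at the crest is the same v. Bernoulli surface→crest: P_atm = P_top + ½ρv² + ρg·h_top.
P_top = 98050 − ½·1000·9.748² − 1000·9.8·1.663 = 34240 Pa.

P_top ≈ 34.24 kPa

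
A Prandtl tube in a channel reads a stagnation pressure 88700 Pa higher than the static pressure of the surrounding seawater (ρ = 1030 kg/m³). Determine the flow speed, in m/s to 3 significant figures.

The dynamic pressure equals the rise in static pressure at the stagnation point: ΔP = ½ρv².
v = √(2ΔP/ρ) = √(2·88700/1030) = 13.1 m/s.

v ≈ 13.1 m/s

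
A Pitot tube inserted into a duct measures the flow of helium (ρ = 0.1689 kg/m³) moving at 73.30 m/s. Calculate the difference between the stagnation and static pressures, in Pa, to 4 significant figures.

The dynamic pressure equals the rise in static pressure at the stagnation point: ΔP = ½ρv².
ΔP = ½·0.1689·73.30² = 453.7 Pa.

ΔP = 453.7 Pa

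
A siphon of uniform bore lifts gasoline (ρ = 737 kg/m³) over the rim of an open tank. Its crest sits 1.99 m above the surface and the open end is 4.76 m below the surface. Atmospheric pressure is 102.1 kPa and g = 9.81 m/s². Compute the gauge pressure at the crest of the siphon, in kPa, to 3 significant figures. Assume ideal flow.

The outlet speed comes from Torricelli: v = √(2g·4.76) = 9.66 m/s.
With constant cross-section the crest speed equals v; applying Bernoulli from the surface up to the crest, P_top = P_atm − ½ρv² − ρg·h_top.
P_top = 102100 − ½·737·9.66² − 737·9.81·1.99 = 53300 Pa. So P_gauge = P_top − P_atm = -48800 Pa.

P_gauge ≈ -48.8 kPa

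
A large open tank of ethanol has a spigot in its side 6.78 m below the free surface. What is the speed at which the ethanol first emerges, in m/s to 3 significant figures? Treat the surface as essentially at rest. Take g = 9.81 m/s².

Bernoulli from surface to hole (P equal, v_surface ≈ 0): v = √(2gh) = √(2×9.81×6.78) = 11.5 m/s.

v = 11.5 m/s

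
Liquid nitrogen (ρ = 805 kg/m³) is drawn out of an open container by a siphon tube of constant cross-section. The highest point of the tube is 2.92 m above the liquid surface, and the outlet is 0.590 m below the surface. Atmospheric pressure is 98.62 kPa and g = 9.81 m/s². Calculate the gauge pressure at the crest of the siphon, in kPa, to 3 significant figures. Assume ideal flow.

From the surface to the outlet (both open to atmosphere, surface at rest): v = √(2g·h_out) = √(2·9.81·0.590) = 3.40 m/s.
The bore is uniform, so the speed at the crest is the same v. Bernoulli surface→crest: P_atm = P_top + ½ρv² + ρg·h_top.
P_top = 98620 − ½·805·3.40² − 805·9.81·2.92 = 70900 Pa. So P_gauge = P_top − P_atm = -27700 Pa.

P_gauge = -27.7 kPa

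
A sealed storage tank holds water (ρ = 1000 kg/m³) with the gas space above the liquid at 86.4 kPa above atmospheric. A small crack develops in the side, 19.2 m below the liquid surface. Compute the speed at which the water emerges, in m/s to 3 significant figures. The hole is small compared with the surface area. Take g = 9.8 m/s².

Take point 1 at the surface (v₁ ≈ 0) and point 2 at the hole (at atmospheric pressure). Bernoulli: P₁ + ρg h = P_atm + ½ρv₂².
With P₁ − P_atm = 86400 Pa, v₂ = √(2gh + 2ΔP/ρ) = √(2·9.8·19.2 + 2·86400/1000) = 23.4 m/s.

v ≈ 23.4 m/s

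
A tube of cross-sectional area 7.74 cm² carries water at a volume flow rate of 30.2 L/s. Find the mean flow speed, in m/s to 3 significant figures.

v = 39.0 m/s

Q = 30.2 L/s = 0.0302 m³/s.
v = Q/A = 0.0302 / 0.000774 = 39.0 m/s.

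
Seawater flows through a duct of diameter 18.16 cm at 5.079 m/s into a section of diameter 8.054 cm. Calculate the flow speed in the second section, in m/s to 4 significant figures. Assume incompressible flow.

The volume flow rate is constant, so v₂ = (A₁/A₂)v₁ = (259.0/50.95)·5.079 = 25.82 m/s.

v₂ ≈ 25.82 m/s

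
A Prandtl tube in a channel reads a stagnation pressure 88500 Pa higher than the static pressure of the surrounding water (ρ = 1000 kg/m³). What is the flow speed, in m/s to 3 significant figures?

The dynamic pressure equals the rise in static pressure at the stagnation point: ΔP = ½ρv².
v = √(2ΔP/ρ) = √(2·88500/1000) = 13.3 m/s.

v = 13.3 m/s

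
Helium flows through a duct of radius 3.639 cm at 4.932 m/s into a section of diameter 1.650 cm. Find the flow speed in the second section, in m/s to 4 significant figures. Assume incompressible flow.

Mass conservation (A₁v₁ = A₂v₂) gives v₂ = 4.932 × 41.60/2.138 = 95.96 m/s.

v₂ ≈ 95.96 m/s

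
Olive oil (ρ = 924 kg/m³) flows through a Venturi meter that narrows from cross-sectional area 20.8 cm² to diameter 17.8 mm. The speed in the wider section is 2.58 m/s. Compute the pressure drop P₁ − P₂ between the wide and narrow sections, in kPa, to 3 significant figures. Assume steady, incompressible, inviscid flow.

212 kPa

By continuity, v₂ = v₁·A₁/A₂ = 2.58·(20.8/2.49) = 21.6 m/s.
Bernoulli (h₁ = h₂): P₁ − P₂ = ½ρ(v₂² − v₁²).
P₁ − P₂ = ½·924·(21.6² − 2.58²) = ½·924·458 = 212000 Pa.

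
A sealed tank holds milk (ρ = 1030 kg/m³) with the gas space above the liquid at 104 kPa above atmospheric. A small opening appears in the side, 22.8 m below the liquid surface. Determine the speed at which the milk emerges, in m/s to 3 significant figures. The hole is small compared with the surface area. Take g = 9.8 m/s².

25.5 m/s

Take point 1 at the surface (v₁ ≈ 0) and point 2 at the hole (at atmospheric pressure). Bernoulli: P₁ + ρg h = P_atm + ½ρv₂².
With P₁ − P_atm = 104000 Pa, v₂ = √(2gh + 2ΔP/ρ) = √(2·9.8·22.8 + 2·104000/1030) = 25.5 m/s.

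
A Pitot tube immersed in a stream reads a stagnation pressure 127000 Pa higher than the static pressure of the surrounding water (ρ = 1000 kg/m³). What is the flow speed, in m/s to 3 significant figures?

v = 15.9 m/s

The dynamic pressure equals the rise in static pressure at the stagnation point: ΔP = ½ρv².
v = √(2ΔP/ρ) = √(2·127000/1000) = 15.9 m/s.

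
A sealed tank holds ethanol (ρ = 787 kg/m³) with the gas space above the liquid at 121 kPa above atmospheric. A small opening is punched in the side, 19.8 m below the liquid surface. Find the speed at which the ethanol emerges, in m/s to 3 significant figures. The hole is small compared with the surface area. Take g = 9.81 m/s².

26.4 m/s

Take point 1 at the surface (v₁ ≈ 0) and point 2 at the hole (at atmospheric pressure). Bernoulli: P₁ + ρg h = P_atm + ½ρv₂².
With P₁ − P_atm = 121000 Pa, v₂ = √(2gh + 2ΔP/ρ) = √(2·9.81·19.8 + 2·121000/787) = 26.4 m/s.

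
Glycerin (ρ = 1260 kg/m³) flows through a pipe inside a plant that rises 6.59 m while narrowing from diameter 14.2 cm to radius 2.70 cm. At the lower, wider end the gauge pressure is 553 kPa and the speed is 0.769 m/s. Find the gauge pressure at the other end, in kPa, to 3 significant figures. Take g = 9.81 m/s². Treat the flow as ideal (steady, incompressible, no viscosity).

P₂ = 454 kPa

Mass conservation (A₁v₁ = A₂v₂) gives v₂ = 0.769 × 158/22.9 = 5.32 m/s.
Energy conservation along the streamline gives P₂ = P₁ − ½ρ(v₂² − v₁²) − ρg(h₂ − h₁).
P₂ = 553000 + ½·1260·(0.769² − 5.32²) − 1260·9.81·(+6.59) = 553000 + (-17400) − (81500) = 454000 Pa.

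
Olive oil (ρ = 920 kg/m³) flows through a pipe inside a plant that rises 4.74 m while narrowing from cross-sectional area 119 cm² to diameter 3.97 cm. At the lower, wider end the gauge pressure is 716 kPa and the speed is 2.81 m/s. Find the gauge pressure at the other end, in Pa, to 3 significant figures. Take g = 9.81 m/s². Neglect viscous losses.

P₂ = 341000 Pa

Mass conservation (A₁v₁ = A₂v₂) gives v₂ = 2.81 × 119/12.4 = 27.0 m/s.
Bernoulli: P₁ + ½ρv₁² + ρg h₁ = P₂ + ½ρv₂² + ρg h₂, so P₂ = P₁ + ½ρ(v₁² − v₂²) − ρg(h₂ − h₁).
P₂ = 716000 + ½·920·(2.81² − 27.0²) − 920·9.81·(+4.74) = 716000 + (-332000) − (42800) = 341000 Pa.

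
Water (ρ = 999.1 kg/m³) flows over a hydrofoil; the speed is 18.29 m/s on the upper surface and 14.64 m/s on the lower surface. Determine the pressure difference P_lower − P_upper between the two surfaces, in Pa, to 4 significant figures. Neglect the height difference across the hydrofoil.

With negligible Δh, P + ½ρv² is constant, so P_low − P_up = ½ρ(v_up² − v_low²).
ΔP = ½·999.1·(18.29² − 14.64²) = 60040 Pa.

60040 Pa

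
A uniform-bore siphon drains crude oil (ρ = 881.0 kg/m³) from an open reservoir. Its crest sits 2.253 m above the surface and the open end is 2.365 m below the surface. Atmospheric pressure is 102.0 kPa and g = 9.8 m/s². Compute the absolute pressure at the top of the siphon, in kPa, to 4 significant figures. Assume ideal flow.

From the surface to the outlet (both open to atmosphere, surface at rest): v = √(2g·h_out) = √(2·9.8·2.365) = 6.808 m/s.
With constant cross-section the crest speed equals v; applying Bernoulli from the surface up to the crest, P_top = P_atm − ½ρv² − ρg·h_top.
P_top = 102000 − ½·881.0·6.808² − 881.0·9.8·2.253 = 62130 Pa.

P_top = 62.13 kPa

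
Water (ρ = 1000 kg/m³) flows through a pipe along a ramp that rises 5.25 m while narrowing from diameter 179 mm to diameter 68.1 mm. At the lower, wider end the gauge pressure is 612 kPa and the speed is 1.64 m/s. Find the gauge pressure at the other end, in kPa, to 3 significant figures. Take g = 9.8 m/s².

By continuity, v₂ = v₁·A₁/A₂ = 1.64·(252/36.4) = 11.3 m/s.
Energy conservation along the streamline gives P₂ = P₁ − ½ρ(v₂² − v₁²) − ρg(h₂ − h₁).
P₂ = 612000 + ½·1000·(1.64² − 11.3²) − 1000·9.8·(+5.25) = 612000 + (-62800) − (51400) = 498000 Pa.

498 kPa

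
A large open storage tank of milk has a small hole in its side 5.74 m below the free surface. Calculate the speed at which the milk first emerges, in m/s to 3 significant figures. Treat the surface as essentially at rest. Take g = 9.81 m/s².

v = 10.6 m/s

The surface is effectively still and both ends are open, so ½v² = gh and v = √(2·9.81·5.74) = 10.6 m/s.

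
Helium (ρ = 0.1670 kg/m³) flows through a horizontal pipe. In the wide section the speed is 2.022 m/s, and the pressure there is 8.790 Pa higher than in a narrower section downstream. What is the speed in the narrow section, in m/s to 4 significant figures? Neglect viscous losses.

With h₁ = h₂, rearranging Bernoulli gives v₂ = √(v₁² + 2ΔP/ρ).
v₂ = √(2.022² + 2·8.790/0.1670) = √(4.088 + 105.3) = 10.46 m/s.

v₂ = 10.46 m/s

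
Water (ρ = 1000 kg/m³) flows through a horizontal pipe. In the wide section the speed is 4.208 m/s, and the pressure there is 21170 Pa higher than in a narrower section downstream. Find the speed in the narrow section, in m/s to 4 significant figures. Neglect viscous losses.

With h₁ = h₂, rearranging Bernoulli gives v₂ = √(v₁² + 2ΔP/ρ).
v₂ = √(4.208² + 2·21170/1000) = √(17.71 + 42.34) = 7.749 m/s.

7.749 m/s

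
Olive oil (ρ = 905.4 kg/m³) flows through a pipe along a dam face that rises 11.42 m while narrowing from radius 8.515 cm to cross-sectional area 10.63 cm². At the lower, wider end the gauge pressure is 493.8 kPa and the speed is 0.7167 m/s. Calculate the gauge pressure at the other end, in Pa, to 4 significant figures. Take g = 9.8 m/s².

Continuity gives A₁v₁ = A₂v₂, so v₂ = (227.8 cm²)/(10.63 cm²) × 0.7167 m/s = 15.36 m/s.
Bernoulli: P₁ + ½ρv₁² + ρg h₁ = P₂ + ½ρv₂² + ρg h₂, so P₂ = P₁ + ½ρ(v₁² − v₂²) − ρg(h₂ − h₁).
P₂ = 493800 + ½·905.4·(0.7167² − 15.36²) − 905.4·9.8·(+11.42) = 493800 + (-106500) − (101300) = 285900 Pa.

P₂ ≈ 285900 Pa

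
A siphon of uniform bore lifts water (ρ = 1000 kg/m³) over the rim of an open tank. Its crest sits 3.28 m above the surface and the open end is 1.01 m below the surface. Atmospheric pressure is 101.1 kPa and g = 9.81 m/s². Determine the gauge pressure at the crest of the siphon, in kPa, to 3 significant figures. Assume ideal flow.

P_gauge ≈ -42.1 kPa

From the surface to the outlet (both open to atmosphere, surface at rest): v = √(2g·h_out) = √(2·9.81·1.01) = 4.45 m/s.
Continuity keeps v the same throughout the tube; from surface to crest, P_atm + 0 = P_top + ½ρv² + ρg·h_top.
P_top = 101100 − ½·1000·4.45² − 1000·9.81·3.28 = 59000 Pa. So P_gauge = P_top − P_atm = -42100 Pa.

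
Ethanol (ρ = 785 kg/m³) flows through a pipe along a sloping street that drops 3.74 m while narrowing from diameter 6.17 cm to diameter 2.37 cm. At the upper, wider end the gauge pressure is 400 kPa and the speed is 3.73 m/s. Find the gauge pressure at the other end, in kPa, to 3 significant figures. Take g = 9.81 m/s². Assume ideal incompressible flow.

P₂ = 183 kPa

The volume flow rate is constant, so v₂ = (A₁/A₂)v₁ = (29.9/4.41)·3.73 = 25.3 m/s.
Energy conservation along the streamline gives P₂ = P₁ − ½ρ(v₂² − v₁²) − ρg(h₂ − h₁).
P₂ = 400000 + ½·785·(3.73² − 25.3²) − 785·9.81·(−3.74) = 400000 + (-245000) − (-28800) = 183000 Pa.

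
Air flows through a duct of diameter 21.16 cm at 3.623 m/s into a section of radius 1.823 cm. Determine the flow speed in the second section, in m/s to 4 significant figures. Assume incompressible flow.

By continuity, v₂ = v₁·A₁/A₂ = 3.623·(351.7/10.44) = 122.0 m/s.

v₂ = 122.0 m/s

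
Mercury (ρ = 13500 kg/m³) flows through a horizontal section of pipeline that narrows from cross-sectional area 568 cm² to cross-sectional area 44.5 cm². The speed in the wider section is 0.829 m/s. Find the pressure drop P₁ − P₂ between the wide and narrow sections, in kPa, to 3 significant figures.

The volume flow rate is constant, so v₂ = (A₁/A₂)v₁ = (568/44.5)·0.829 = 10.6 m/s.
The pipe is horizontal, so Bernoulli reduces to P₁ + ½ρv₁² = P₂ + ½ρv₂².
P₁ − P₂ = ½·13500·(10.6² − 0.829²) = ½·13500·111 = 751000 Pa.

ΔP ≈ 751 kPa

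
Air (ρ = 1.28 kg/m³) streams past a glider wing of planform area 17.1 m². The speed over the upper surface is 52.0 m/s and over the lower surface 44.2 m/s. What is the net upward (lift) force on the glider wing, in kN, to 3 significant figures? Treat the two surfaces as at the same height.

F ≈ 8.21 kN

From P + ½ρv² = const at equal height, P_low − P_up = ½ρ(v_up² − v_low²).
ΔP = ½·1.28·(52.0² − 44.2²) = 480 Pa.
Lift = ΔP · A = 480 × 17.1 = 8210 N.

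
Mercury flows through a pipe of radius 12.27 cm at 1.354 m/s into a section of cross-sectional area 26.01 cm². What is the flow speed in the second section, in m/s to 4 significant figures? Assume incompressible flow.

The volume flow rate is constant, so v₂ = (A₁/A₂)v₁ = (473.0/26.01)·1.354 = 24.62 m/s.

v₂ ≈ 24.62 m/s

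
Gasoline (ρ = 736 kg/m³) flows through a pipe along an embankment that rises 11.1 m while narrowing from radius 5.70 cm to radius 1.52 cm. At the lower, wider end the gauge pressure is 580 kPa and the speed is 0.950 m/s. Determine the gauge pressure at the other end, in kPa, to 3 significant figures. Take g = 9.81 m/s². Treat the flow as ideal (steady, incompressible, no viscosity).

P₂ = 435 kPa

The volume flow rate is constant, so v₂ = (A₁/A₂)v₁ = (102/7.26)·0.950 = 13.4 m/s.
Energy conservation along the streamline gives P₂ = P₁ − ½ρ(v₂² − v₁²) − ρg(h₂ − h₁).
P₂ = 580000 + ½·736·(0.950² − 13.4²) − 736·9.81·(+11.1) = 580000 + (-65300) − (80100) = 435000 Pa.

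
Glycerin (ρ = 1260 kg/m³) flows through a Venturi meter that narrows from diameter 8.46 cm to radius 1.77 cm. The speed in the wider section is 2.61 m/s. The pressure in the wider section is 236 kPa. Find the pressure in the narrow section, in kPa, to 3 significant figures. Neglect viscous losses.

P₂ ≈ 100 kPa

The volume flow rate is constant, so v₂ = (A₁/A₂)v₁ = (56.2/9.84)·2.61 = 14.9 m/s.
With no height change, Bernoulli's equation is P₁ + ½ρv₁² = P₂ + ½ρv₂².
P₂ = P₁ − ½ρ(v₂² − v₁²) = 236000 − ½·1260·(14.9² − 2.61²) = 236000 − 136000 = 100000 Pa.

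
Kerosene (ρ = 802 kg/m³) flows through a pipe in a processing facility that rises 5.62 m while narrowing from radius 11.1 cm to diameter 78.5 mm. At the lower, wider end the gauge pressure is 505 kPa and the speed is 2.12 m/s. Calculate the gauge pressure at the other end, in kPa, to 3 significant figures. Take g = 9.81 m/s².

The volume flow rate is constant, so v₂ = (A₁/A₂)v₁ = (387/48.4)·2.12 = 17.0 m/s.
Energy conservation along the streamline gives P₂ = P₁ − ½ρ(v₂² − v₁²) − ρg(h₂ − h₁).
P₂ = 505000 + ½·802·(2.12² − 17.0²) − 802·9.81·(+5.62) = 505000 + (-113000) − (44200) = 347000 Pa.

P₂ ≈ 347 kPa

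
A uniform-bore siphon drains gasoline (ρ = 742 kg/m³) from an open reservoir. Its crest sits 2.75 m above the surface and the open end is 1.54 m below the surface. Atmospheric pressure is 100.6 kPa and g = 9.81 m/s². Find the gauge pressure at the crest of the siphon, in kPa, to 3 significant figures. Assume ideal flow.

Bernoulli surface→outlet gives ½v² = g·h_out, so v = √(2·9.81·1.54) = 5.50 m/s.
The bore is uniform, so the speed at the crest is the same v. Bernoulli surface→crest: P_atm = P_top + ½ρv² + ρg·h_top.
P_top = 100600 − ½·742·5.50² − 742·9.81·2.75 = 69400 Pa. So P_gauge = P_top − P_atm = -31200 Pa.

P_gauge ≈ -31.2 kPa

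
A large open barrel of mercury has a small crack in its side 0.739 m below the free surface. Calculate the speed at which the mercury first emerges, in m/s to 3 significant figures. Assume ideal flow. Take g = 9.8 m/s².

v ≈ 3.81 m/s

With the surface at rest and both surface and jet at atmospheric pressure, Bernoulli gives ρg h = ½ρv², so v = √(2gh) = √(2·9.8·0.739) = 3.81 m/s.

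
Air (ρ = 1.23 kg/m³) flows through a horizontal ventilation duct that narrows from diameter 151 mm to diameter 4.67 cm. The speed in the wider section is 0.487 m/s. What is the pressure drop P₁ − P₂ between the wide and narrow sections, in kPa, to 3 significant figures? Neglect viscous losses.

ΔP = 0.0158 kPa

The volume flow rate is constant, so v₂ = (A₁/A₂)v₁ = (179/17.1)·0.487 = 5.09 m/s.
With no height change, Bernoulli's equation is P₁ + ½ρv₁² = P₂ + ½ρv₂².
P₁ − P₂ = ½·1.23·(5.09² − 0.487²) = ½·1.23·25.7 = 15.8 Pa.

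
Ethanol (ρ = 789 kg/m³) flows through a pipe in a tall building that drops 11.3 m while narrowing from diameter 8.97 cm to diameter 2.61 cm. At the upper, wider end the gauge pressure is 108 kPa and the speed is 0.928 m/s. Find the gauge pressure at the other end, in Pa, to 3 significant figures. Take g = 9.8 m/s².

Continuity gives A₁v₁ = A₂v₂, so v₂ = (63.2 cm²)/(5.35 cm²) × 0.928 m/s = 11.0 m/s.
Energy conservation along the streamline gives P₂ = P₁ − ½ρ(v₂² − v₁²) − ρg(h₂ − h₁).
P₂ = 108000 + ½·789·(0.928² − 11.0²) − 789·9.8·(−11.3) = 108000 + (-47100) − (-87400) = 148000 Pa.

P₂ = 148000 Pa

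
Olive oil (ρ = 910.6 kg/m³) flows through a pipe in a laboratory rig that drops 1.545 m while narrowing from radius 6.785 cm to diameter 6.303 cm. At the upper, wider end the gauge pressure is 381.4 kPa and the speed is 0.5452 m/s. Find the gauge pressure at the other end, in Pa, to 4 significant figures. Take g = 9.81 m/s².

Mass conservation (A₁v₁ = A₂v₂) gives v₂ = 0.5452 × 144.6/31.20 = 2.527 m/s.
Energy conservation along the streamline gives P₂ = P₁ − ½ρ(v₂² − v₁²) − ρg(h₂ − h₁).
P₂ = 381400 + ½·910.6·(0.5452² − 2.527²) − 910.6·9.81·(−1.545) = 381400 + (-2772) − (-13800) = 392400 Pa.

P₂ ≈ 392400 Pa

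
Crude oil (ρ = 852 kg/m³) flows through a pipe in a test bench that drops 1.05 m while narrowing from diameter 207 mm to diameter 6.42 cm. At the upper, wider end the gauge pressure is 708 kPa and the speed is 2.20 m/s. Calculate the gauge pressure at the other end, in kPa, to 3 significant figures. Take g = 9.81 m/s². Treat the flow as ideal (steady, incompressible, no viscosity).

The volume flow rate is constant, so v₂ = (A₁/A₂)v₁ = (337/32.4)·2.20 = 22.9 m/s.
Applying Bernoulli between the two ends and solving for P₂: P₂ = P₁ + ½ρ(v₁² − v₂²) − ρgΔh.
P₂ = 708000 + ½·852·(2.20² − 22.9²) − 852·9.81·(−1.05) = 708000 + (-221000) − (-8780) = 496000 Pa.

P₂ ≈ 496 kPa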